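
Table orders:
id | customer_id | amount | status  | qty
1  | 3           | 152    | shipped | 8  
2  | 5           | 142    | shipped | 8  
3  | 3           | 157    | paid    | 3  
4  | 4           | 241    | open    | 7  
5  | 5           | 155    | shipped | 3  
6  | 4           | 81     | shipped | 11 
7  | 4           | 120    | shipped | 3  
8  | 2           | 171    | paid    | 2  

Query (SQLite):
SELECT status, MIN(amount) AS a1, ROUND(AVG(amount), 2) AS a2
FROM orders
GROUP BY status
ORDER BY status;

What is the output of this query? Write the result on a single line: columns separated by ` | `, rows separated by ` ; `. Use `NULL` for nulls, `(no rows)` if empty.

Group orders by status.
Per group compute: MIN(amount), ROUND(AVG(amount), 2).
  open: ids {4} → MIN(amount)=241, ROUND(AVG(amount), 2)=241
  paid: ids {3, 8} → MIN(amount)=157, ROUND(AVG(amount), 2)=164
  shipped: ids {1, 2, 5, 6, 7} → MIN(amount)=81, ROUND(AVG(amount), 2)=130

open | 241 | 241 ; paid | 157 | 164 ; shipped | 81 | 130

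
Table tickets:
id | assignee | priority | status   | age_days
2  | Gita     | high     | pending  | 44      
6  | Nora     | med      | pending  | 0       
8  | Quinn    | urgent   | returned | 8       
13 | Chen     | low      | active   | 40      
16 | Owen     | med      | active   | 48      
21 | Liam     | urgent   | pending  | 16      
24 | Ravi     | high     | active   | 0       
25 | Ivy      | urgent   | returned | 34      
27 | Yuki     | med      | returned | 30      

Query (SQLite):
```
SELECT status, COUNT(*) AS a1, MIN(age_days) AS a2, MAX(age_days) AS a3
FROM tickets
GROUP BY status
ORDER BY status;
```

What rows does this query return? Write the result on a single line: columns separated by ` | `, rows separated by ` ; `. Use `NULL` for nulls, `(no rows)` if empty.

active | 3 | 0 | 48 ; pending | 3 | 0 | 44 ; returned | 3 | 8 | 34

Group tickets by status.
Per group compute: COUNT(*), MIN(age_days), MAX(age_days).
  active: ids {13, 16, 24} → COUNT(*)=3, MIN(age_days)=0, MAX(age_days)=48
  pending: ids {2, 6, 21} → COUNT(*)=3, MIN(age_days)=0, MAX(age_days)=44
  returned: ids {8, 25, 27} → COUNT(*)=3, MIN(age_days)=8, MAX(age_days)=34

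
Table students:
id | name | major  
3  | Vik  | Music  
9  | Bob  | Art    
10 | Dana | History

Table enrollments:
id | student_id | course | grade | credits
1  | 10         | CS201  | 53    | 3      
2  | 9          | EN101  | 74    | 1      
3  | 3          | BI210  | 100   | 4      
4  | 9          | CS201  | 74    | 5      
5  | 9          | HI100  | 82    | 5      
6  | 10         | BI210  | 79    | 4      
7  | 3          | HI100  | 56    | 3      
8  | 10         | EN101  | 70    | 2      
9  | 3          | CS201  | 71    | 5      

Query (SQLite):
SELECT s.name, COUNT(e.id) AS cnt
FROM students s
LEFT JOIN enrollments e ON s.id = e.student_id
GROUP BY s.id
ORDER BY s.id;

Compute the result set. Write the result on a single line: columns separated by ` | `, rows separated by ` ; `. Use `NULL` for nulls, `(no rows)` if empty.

Vik | 3 ; Bob | 3 ; Dana | 3

LEFT JOIN keeps every students row; unmatched ones get NULL for enrollments columns.
Group by students.id and compute COUNT(e.id). COUNT(col) of an all-NULL group is 0.
  3: ids {3, 7, 9} → COUNT(e.id)=3
  9: ids {2, 4, 5} → COUNT(e.id)=3
  10: ids {1, 6, 8} → COUNT(e.id)=3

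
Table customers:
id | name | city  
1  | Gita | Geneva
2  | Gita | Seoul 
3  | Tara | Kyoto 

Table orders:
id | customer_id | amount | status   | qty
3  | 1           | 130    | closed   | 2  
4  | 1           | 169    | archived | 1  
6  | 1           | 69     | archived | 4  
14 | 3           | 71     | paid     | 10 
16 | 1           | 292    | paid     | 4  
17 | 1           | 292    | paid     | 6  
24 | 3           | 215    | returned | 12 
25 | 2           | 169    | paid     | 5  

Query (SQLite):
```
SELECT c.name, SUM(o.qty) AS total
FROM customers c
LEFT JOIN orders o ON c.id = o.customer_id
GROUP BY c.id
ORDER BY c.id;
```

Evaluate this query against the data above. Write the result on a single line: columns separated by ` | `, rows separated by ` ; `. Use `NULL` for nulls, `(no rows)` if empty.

Gita | 17 ; Gita | 5 ; Tara | 22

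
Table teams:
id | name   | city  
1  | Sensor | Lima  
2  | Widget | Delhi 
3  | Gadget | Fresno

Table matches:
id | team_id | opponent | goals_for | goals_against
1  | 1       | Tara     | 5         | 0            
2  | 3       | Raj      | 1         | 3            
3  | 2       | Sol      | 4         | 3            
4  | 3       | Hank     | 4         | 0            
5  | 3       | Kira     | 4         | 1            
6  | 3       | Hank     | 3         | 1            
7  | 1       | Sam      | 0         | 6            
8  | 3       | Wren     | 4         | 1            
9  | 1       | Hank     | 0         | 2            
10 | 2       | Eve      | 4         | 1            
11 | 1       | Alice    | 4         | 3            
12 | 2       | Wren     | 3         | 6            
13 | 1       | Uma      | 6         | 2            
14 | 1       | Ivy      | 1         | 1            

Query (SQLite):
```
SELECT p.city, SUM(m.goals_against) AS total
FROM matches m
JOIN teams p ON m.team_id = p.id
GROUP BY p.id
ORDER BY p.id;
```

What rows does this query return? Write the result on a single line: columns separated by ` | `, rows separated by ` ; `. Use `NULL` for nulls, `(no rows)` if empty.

Lima | 14 ; Delhi | 10 ; Fresno | 6

Join each matches row to its teams via team_id.
Group joined rows by teams.id; compute SUM(m.goals_against) per group.
  1: ids {1, 7, 9, 11, 13, 14} → SUM(m.goals_against)=14
  2: ids {3, 10, 12} → SUM(m.goals_against)=10
  3: ids {2, 4, 5, 6, 8} → SUM(m.goals_against)=6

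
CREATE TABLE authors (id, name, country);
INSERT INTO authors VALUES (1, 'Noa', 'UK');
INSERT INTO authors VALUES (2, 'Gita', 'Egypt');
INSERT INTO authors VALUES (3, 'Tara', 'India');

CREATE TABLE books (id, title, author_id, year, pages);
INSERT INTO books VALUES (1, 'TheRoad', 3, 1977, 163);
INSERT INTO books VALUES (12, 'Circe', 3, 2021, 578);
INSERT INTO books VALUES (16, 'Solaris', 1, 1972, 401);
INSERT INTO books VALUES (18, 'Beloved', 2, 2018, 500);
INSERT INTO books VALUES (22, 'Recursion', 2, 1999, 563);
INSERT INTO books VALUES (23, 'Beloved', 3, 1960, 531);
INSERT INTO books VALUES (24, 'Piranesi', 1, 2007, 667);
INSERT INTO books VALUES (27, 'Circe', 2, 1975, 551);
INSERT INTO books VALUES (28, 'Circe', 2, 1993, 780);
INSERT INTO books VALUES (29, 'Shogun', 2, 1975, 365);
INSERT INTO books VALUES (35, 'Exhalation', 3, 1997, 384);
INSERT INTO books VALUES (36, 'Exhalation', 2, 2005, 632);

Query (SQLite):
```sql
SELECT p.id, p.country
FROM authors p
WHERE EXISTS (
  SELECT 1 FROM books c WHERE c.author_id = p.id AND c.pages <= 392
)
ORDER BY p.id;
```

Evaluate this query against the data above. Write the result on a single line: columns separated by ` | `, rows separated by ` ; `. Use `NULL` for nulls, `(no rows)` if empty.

For each authors row, check whether any books with matching author_id has pages <= 392.
Keep rows where that is true.

2 | Egypt ; 3 | India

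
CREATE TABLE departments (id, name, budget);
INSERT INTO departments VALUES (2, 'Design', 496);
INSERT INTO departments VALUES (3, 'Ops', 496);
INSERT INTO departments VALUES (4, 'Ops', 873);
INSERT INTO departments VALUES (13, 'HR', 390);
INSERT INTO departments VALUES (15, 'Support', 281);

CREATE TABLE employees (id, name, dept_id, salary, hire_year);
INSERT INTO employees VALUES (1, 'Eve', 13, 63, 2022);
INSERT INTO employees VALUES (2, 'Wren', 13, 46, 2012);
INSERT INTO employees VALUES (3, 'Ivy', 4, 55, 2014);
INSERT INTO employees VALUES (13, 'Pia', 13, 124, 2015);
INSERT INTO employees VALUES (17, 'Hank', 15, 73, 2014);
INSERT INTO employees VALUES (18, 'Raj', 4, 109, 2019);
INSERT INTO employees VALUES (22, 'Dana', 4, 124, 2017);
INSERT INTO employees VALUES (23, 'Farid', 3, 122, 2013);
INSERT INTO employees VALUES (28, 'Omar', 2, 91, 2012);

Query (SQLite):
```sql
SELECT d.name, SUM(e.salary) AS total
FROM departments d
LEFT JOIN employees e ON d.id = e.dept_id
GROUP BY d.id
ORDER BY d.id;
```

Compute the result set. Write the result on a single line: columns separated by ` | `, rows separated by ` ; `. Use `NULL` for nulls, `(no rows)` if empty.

Design | 91 ; Ops | 122 ; Ops | 288 ; HR | 233 ; Support | 73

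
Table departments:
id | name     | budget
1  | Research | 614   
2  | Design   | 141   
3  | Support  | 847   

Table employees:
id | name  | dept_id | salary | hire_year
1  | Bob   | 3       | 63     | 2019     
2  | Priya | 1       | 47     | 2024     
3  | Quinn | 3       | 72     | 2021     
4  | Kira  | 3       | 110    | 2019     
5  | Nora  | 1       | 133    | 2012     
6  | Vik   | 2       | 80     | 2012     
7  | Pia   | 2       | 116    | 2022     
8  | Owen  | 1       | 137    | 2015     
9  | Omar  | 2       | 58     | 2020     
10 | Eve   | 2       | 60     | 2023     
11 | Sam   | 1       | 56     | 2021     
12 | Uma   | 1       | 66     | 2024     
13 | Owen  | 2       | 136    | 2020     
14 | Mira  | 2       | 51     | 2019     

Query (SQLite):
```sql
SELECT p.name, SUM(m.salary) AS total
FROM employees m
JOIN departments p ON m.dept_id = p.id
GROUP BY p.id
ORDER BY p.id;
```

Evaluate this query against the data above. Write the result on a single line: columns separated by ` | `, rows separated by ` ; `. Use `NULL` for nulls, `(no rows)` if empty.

Research | 439 ; Design | 501 ; Support | 245

Join each employees row to its departments via dept_id.
Group joined rows by departments.id; compute SUM(m.salary) per group.
  1: ids {2, 5, 8, 11, 12} → SUM(m.salary)=439
  2: ids {6, 7, 9, 10, 13, 14} → SUM(m.salary)=501
  3: ids {1, 3, 4} → SUM(m.salary)=245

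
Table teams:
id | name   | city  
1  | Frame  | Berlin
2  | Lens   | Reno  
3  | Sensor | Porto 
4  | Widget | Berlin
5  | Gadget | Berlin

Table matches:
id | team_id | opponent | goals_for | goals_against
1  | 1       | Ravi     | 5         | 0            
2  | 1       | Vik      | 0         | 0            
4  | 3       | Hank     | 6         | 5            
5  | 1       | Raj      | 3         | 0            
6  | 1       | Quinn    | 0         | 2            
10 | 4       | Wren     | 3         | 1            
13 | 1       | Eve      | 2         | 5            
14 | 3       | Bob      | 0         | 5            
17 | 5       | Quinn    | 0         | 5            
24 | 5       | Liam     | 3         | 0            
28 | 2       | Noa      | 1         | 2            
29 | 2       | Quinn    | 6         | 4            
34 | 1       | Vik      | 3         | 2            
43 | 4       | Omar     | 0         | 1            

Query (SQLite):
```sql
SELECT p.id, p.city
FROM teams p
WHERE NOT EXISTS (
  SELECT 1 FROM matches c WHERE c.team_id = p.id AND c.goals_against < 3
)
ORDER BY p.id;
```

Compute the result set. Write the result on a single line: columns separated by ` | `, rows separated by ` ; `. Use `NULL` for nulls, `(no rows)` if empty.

3 | Porto

For each teams row, check whether any matches with matching team_id has goals_against < 3.
Keep rows where that is false.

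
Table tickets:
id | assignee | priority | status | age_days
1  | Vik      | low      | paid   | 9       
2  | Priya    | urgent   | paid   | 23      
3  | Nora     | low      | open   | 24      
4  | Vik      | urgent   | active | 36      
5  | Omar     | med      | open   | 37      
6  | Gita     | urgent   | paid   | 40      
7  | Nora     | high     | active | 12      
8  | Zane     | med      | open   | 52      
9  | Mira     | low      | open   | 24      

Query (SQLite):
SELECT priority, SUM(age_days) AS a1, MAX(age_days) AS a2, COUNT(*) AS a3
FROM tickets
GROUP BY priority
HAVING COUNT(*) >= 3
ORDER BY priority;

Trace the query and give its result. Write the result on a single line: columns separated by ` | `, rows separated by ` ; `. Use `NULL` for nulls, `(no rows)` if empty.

low | 57 | 24 | 3 ; urgent | 99 | 40 | 3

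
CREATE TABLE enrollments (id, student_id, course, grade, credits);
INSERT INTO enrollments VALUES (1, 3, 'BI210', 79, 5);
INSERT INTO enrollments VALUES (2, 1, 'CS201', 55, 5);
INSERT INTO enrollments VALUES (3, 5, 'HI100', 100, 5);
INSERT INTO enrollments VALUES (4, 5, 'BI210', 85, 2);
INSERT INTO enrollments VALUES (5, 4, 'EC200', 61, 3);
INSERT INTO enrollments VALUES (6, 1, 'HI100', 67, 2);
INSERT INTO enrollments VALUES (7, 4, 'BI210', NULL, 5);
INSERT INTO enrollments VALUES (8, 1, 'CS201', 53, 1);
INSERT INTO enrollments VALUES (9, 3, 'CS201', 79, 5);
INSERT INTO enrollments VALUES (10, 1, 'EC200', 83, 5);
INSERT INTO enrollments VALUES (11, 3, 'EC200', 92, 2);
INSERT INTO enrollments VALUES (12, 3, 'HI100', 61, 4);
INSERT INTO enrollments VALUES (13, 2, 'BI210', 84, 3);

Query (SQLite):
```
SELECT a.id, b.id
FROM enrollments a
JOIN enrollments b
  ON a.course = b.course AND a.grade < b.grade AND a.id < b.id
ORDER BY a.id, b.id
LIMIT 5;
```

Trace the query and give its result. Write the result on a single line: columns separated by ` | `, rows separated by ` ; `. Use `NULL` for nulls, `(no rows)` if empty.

Pairs (a,b) with same course, a.grade < b.grade, a.id < b.id.
course groups: BI210:{1,4,7,13} CS201:{2,8,9} EC200:{5,10,11} HI100:{3,6,12}
Ordered by (a.id, b.id); first 5.

1 | 4 ; 1 | 13 ; 2 | 9 ; 5 | 10 ; 5 | 11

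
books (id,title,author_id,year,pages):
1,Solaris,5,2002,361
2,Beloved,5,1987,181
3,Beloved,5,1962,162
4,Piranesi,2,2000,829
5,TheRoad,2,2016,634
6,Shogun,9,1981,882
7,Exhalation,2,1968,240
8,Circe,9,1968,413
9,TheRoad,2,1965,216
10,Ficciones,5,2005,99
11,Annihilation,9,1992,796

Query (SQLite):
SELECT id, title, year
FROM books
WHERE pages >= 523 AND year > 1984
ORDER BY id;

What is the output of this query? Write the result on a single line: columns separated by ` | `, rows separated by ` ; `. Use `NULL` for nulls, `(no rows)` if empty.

4 | Piranesi | 2000 ; 5 | TheRoad | 2016 ; 11 | Annihilation | 1992

pages >= 523: ids {4, 5, 6, 11}
year > 1984: ids {1, 2, 4, 5, 10, 11}
Combine with AND.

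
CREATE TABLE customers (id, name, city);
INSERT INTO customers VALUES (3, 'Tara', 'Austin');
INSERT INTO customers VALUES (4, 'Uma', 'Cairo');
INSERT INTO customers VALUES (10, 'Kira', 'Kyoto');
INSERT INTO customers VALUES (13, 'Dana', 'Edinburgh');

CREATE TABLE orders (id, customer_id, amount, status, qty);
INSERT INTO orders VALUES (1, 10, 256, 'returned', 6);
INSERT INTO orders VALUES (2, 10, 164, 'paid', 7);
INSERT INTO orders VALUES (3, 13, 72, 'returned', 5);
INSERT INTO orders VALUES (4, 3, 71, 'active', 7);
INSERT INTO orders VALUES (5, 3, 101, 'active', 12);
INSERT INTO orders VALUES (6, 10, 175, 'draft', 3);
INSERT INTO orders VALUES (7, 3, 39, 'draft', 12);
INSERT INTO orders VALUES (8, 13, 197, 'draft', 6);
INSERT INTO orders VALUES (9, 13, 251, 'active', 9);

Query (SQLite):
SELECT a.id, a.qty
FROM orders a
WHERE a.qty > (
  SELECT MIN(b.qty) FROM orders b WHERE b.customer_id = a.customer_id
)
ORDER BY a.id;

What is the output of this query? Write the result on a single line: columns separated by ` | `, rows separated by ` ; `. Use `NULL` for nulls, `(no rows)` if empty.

1 | 6 ; 2 | 7 ; 5 | 12 ; 7 | 12 ; 8 | 6 ; 9 | 9

For each orders row a, compute MIN(qty) over rows sharing a.customer_id.
Keep row a if a.qty > that per-group MIN.
  customer_id=3: MIN(qty) = 7
  customer_id=10: MIN(qty) = 3
  customer_id=13: MIN(qty) = 5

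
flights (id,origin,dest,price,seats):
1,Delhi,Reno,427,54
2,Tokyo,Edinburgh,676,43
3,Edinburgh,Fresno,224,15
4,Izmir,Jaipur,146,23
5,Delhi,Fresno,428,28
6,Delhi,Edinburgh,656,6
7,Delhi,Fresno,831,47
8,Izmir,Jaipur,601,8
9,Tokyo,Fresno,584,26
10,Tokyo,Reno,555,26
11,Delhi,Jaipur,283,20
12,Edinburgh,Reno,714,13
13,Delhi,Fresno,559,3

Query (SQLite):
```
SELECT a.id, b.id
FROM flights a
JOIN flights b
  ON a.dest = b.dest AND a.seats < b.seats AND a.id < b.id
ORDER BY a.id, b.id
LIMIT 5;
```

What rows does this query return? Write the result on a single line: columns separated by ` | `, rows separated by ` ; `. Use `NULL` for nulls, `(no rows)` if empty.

Pairs (a,b) with same dest, a.seats < b.seats, a.id < b.id.
dest groups: Edinburgh:{2,6} Fresno:{3,5,7,9,13} Jaipur:{4,8,11} Reno:{1,10,12}
Ordered by (a.id, b.id); first 5.

3 | 5 ; 3 | 7 ; 3 | 9 ; 5 | 7 ; 8 | 11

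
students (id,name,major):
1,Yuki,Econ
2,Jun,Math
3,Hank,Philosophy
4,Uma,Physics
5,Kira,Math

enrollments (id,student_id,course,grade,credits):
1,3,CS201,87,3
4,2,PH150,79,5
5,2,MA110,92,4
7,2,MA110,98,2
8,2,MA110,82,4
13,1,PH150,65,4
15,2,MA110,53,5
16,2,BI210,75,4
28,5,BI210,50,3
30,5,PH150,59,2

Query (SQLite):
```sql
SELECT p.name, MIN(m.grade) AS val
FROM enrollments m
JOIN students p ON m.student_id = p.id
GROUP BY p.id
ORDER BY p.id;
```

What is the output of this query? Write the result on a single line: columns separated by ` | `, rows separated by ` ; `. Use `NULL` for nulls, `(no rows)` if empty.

Join each enrollments row to its students via student_id.
Group joined rows by students.id; compute MIN(m.grade) per group.
  1: ids {13} → MIN(m.grade)=65
  2: ids {4, 5, 7, 8, 15, 16} → MIN(m.grade)=53
  3: ids {1} → MIN(m.grade)=87
  5: ids {28, 30} → MIN(m.grade)=50

Yuki | 65 ; Jun | 53 ; Hank | 87 ; Kira | 50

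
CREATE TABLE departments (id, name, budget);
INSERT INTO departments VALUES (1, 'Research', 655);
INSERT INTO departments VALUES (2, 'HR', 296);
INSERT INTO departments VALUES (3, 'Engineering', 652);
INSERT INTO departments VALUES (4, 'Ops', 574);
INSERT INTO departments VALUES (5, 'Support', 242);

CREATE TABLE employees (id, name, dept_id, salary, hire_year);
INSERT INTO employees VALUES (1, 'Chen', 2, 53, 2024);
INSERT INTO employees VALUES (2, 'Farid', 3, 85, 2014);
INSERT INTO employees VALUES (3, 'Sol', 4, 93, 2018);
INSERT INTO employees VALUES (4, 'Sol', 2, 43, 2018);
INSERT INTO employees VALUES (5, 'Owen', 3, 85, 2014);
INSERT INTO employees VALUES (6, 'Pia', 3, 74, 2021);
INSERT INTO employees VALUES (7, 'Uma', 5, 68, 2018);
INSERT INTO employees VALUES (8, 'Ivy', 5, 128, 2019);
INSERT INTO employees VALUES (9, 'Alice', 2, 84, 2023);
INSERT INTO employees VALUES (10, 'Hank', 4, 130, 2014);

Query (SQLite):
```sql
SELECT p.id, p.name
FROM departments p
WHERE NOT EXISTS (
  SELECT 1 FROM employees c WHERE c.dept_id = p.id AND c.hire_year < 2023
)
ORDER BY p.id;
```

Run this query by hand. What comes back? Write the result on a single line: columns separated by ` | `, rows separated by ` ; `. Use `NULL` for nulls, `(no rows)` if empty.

1 | Research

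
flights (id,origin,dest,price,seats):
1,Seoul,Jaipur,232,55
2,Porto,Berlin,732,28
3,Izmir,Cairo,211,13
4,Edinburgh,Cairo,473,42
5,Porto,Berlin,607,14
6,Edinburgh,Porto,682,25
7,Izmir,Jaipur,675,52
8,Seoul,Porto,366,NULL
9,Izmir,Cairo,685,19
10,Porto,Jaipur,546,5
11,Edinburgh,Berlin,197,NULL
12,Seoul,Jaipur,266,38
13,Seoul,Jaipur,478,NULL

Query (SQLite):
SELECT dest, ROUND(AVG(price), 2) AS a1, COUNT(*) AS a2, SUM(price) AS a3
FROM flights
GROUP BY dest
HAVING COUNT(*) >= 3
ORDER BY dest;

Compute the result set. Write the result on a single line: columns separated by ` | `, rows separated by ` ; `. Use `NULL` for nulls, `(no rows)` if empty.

Berlin | 512 | 3 | 1536 ; Cairo | 456.33 | 3 | 1369 ; Jaipur | 439.4 | 5 | 2197

Group flights by dest.
Per group compute: ROUND(AVG(price), 2), COUNT(*), SUM(price).
HAVING: drop groups with fewer than 3 rows.
  Berlin: ids {2, 5, 11} → ROUND(AVG(price), 2)=512, COUNT(*)=3, SUM(price)=1536
  Cairo: ids {3, 4, 9} → ROUND(AVG(price), 2)=456.33, COUNT(*)=3, SUM(price)=1369
  Jaipur: ids {1, 7, 10, 12, 13} → ROUND(AVG(price), 2)=439.4, COUNT(*)=5, SUM(price)=2197
  Porto: ids {6, 8} → ROUND(AVG(price), 2)=524, COUNT(*)=2, SUM(price)=1048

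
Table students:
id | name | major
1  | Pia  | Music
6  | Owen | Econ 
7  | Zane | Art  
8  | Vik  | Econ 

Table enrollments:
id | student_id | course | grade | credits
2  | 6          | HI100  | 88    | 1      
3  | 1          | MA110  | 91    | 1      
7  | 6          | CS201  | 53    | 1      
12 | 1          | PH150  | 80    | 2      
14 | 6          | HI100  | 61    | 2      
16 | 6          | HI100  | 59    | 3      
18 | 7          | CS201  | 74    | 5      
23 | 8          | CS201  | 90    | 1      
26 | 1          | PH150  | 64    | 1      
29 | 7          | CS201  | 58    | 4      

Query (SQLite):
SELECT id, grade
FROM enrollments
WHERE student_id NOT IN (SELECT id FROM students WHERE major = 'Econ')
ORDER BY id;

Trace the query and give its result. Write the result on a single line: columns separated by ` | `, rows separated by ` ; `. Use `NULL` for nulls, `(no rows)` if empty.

Inner query: students.id where major = 'Econ'.
Outer: keep enrollments rows whose student_id is not in that set.
Inner query → {6, 8}

3 | 91 ; 12 | 80 ; 18 | 74 ; 26 | 64 ; 29 | 58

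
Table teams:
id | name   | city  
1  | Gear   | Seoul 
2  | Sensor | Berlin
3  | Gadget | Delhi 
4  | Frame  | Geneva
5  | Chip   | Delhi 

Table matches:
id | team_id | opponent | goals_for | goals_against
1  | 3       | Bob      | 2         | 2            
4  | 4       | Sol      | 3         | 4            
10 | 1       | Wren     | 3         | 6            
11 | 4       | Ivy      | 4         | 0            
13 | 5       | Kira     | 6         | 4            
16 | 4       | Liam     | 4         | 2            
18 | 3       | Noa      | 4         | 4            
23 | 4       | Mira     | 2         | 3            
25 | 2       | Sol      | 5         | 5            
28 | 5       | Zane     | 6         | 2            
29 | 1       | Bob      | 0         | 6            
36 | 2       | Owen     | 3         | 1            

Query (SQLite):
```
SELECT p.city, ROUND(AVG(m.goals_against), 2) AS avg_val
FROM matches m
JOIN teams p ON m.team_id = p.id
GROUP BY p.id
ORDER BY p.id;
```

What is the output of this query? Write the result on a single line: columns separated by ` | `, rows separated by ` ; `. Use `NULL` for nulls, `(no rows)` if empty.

Join each matches row to its teams via team_id.
Group joined rows by teams.id; compute ROUND(AVG(m.goals_against), 2) per group.
  1: ids {10, 29} → ROUND(AVG(m.goals_against), 2)=6
  2: ids {25, 36} → ROUND(AVG(m.goals_against), 2)=3
  3: ids {1, 18} → ROUND(AVG(m.goals_against), 2)=3
  4: ids {4, 11, 16, 23} → ROUND(AVG(m.goals_against), 2)=2.25
  5: ids {13, 28} → ROUND(AVG(m.goals_against), 2)=3

Seoul | 6 ; Berlin | 3 ; Delhi | 3 ; Geneva | 2.25 ; Delhi | 3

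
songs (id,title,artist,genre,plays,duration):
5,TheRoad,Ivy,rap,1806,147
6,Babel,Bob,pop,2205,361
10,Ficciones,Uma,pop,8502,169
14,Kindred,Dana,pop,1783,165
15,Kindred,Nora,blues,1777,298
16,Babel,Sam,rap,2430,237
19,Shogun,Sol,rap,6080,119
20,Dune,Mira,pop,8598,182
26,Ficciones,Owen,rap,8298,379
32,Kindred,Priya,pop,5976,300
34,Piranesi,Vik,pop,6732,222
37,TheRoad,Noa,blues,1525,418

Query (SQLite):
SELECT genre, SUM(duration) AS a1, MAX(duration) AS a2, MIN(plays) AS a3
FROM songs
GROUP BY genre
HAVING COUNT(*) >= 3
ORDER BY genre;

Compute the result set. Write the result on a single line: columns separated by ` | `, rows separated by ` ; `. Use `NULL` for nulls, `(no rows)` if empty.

Group songs by genre.
Per group compute: SUM(duration), MAX(duration), MIN(plays).
HAVING: drop groups with fewer than 3 rows.
  blues: ids {15, 37} → SUM(duration)=716, MAX(duration)=418, MIN(plays)=1525
  pop: ids {6, 10, 14, 20, 32, 34} → SUM(duration)=1399, MAX(duration)=361, MIN(plays)=1783
  rap: ids {5, 16, 19, 26} → SUM(duration)=882, MAX(duration)=379, MIN(plays)=1806

pop | 1399 | 361 | 1783 ; rap | 882 | 379 | 1806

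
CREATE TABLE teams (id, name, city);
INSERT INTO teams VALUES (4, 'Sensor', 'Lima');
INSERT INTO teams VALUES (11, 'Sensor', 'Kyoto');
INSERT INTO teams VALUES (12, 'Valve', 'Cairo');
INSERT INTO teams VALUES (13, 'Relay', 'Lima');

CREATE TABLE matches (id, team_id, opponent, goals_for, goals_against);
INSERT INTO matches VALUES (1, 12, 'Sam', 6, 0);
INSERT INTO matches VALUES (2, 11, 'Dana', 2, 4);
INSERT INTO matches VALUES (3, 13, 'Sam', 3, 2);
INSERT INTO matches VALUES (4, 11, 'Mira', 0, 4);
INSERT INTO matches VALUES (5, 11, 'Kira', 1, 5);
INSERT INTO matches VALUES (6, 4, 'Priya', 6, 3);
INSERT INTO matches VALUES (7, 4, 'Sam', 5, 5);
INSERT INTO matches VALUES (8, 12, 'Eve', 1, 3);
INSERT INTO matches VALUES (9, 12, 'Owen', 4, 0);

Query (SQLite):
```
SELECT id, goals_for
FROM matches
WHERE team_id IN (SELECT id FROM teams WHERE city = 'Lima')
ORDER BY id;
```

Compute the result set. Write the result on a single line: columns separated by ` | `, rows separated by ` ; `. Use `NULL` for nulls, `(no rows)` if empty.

3 | 3 ; 6 | 6 ; 7 | 5

Inner query: teams.id where city = 'Lima'.
Outer: keep matches rows whose team_id is in that set.
Inner query → {4, 13}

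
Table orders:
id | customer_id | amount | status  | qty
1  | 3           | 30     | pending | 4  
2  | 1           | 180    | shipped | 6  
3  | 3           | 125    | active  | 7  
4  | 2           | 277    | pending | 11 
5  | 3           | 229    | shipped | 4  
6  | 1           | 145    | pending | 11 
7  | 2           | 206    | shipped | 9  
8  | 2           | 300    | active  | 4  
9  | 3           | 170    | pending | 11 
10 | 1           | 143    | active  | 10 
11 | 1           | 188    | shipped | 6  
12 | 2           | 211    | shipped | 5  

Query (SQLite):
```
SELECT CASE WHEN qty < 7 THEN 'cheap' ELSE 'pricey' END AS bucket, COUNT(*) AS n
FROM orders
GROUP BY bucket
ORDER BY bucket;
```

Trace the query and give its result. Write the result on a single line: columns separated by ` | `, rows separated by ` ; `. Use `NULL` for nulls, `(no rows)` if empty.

cheap | 6 ; pricey | 6

Bucket rows by qty < 7 → 'cheap' else 'pricey'; count each bucket.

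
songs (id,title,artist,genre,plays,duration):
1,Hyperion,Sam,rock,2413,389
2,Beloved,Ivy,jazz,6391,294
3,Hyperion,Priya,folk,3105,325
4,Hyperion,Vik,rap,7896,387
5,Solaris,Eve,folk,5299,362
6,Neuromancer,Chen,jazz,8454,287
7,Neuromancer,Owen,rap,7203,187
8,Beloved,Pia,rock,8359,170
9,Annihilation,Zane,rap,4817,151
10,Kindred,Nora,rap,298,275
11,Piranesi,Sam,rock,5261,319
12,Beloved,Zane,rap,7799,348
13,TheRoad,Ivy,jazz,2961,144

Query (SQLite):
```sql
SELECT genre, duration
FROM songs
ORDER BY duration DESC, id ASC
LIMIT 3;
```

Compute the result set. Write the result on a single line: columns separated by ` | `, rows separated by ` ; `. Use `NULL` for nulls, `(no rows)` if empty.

Sort by duration desc, tiebreak id asc: (389, id=1), (387, id=4), (362, id=5), (348, id=12), (325, id=3), (319, id=11) …. Take first 3.

rock | 389 ; rap | 387 ; folk | 362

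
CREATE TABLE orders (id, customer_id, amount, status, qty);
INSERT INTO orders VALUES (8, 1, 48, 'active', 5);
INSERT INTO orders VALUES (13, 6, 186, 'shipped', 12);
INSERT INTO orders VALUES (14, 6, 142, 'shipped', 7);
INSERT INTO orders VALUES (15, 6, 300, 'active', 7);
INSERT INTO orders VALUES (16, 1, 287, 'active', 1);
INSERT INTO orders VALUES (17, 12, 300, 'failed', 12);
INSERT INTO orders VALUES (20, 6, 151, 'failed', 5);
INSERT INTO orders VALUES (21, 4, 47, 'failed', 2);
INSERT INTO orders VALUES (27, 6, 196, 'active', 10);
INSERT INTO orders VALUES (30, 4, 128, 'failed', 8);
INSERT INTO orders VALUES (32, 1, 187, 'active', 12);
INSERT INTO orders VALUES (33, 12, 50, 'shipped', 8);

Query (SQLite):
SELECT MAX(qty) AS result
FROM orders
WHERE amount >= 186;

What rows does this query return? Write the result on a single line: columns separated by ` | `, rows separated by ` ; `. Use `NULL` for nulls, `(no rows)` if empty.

Rows where amount >= 186 → qty values: [12, 7, 1, 12, 10, 12].
MAX of non-NULL values = 12.

12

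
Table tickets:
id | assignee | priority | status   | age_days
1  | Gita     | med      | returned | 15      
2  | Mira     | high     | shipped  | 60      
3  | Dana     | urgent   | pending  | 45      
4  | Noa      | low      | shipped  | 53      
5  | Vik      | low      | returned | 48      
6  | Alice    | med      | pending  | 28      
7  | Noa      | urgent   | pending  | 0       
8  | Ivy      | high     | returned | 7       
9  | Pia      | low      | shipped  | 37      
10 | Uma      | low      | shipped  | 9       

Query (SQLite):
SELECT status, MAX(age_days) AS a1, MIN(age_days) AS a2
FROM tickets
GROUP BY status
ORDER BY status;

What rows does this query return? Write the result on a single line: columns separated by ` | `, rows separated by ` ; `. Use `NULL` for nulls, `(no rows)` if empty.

pending | 45 | 0 ; returned | 48 | 7 ; shipped | 60 | 9

Group tickets by status.
Per group compute: MAX(age_days), MIN(age_days).
  pending: ids {3, 6, 7} → MAX(age_days)=45, MIN(age_days)=0
  returned: ids {1, 5, 8} → MAX(age_days)=48, MIN(age_days)=7
  shipped: ids {2, 4, 9, 10} → MAX(age_days)=60, MIN(age_days)=9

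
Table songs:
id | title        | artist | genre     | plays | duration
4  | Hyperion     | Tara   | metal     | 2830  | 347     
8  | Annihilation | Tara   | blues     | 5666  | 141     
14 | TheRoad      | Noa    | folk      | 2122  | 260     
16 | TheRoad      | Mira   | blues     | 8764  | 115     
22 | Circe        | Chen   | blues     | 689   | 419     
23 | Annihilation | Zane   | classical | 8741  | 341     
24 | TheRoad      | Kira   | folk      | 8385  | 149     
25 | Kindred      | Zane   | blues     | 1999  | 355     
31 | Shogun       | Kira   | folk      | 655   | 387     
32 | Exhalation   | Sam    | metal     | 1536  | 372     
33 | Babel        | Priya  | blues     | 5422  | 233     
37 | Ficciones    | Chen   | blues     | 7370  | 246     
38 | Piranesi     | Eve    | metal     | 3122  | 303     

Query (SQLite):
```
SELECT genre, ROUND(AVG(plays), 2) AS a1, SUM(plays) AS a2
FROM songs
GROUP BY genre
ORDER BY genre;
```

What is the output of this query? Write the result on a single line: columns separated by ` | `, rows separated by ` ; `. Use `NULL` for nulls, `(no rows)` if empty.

blues | 4985 | 29910 ; classical | 8741 | 8741 ; folk | 3720.67 | 11162 ; metal | 2496 | 7488

Group songs by genre.
Per group compute: ROUND(AVG(plays), 2), SUM(plays).
  blues: ids {8, 16, 22, 25, 33, 37} → ROUND(AVG(plays), 2)=4985, SUM(plays)=29910
  classical: ids {23} → ROUND(AVG(plays), 2)=8741, SUM(plays)=8741
  folk: ids {14, 24, 31} → ROUND(AVG(plays), 2)=3720.67, SUM(plays)=11162
  metal: ids {4, 32, 38} → ROUND(AVG(plays), 2)=2496, SUM(plays)=7488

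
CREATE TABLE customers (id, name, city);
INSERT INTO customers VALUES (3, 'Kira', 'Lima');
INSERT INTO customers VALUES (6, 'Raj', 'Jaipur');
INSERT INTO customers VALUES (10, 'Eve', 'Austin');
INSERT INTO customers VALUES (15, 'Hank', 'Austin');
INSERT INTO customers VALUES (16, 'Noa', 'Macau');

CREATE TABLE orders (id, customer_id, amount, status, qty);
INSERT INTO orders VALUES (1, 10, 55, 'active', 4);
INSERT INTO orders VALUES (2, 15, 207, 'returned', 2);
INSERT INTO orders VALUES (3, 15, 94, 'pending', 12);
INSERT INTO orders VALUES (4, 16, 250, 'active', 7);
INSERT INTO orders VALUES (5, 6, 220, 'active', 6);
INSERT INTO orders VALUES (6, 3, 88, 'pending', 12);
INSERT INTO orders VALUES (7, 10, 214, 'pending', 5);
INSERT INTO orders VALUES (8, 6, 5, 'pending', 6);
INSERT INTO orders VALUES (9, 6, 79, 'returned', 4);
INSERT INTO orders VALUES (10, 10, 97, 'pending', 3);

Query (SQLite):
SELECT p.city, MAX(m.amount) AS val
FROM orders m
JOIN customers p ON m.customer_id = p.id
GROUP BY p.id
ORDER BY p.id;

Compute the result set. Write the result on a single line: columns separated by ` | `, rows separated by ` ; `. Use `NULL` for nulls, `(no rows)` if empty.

Join each orders row to its customers via customer_id.
Group joined rows by customers.id; compute MAX(m.amount) per group.
  3: ids {6} → MAX(m.amount)=88
  6: ids {5, 8, 9} → MAX(m.amount)=220
  10: ids {1, 7, 10} → MAX(m.amount)=214
  15: ids {2, 3} → MAX(m.amount)=207
  16: ids {4} → MAX(m.amount)=250

Lima | 88 ; Jaipur | 220 ; Austin | 214 ; Austin | 207 ; Macau | 250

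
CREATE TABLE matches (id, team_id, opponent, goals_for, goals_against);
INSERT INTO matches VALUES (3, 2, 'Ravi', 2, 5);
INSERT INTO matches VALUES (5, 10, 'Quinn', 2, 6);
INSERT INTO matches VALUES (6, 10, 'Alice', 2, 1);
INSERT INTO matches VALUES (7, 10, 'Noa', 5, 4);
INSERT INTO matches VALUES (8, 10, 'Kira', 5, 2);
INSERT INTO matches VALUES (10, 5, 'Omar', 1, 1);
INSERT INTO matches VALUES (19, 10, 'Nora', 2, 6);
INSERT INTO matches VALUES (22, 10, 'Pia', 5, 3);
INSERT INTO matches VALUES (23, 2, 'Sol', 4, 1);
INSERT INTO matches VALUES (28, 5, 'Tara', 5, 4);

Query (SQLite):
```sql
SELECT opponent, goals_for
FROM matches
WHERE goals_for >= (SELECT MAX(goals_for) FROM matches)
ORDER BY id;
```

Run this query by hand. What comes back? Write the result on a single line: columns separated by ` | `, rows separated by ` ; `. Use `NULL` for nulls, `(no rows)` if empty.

Noa | 5 ; Kira | 5 ; Pia | 5 ; Tara | 5

Scalar subquery: MAX(goals_for) over all matches rows = 5.
Keep rows where goals_for >= that value.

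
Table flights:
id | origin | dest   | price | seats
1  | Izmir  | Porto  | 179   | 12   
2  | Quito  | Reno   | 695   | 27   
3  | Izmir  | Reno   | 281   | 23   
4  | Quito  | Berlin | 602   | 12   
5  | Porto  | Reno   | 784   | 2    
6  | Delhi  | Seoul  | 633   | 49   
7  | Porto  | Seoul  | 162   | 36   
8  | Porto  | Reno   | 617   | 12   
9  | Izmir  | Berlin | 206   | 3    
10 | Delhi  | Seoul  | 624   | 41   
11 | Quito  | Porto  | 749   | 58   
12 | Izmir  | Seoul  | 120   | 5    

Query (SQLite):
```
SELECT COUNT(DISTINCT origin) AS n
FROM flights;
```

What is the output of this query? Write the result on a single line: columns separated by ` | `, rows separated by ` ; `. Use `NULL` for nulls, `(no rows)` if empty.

Count distinct non-NULL origin values.

4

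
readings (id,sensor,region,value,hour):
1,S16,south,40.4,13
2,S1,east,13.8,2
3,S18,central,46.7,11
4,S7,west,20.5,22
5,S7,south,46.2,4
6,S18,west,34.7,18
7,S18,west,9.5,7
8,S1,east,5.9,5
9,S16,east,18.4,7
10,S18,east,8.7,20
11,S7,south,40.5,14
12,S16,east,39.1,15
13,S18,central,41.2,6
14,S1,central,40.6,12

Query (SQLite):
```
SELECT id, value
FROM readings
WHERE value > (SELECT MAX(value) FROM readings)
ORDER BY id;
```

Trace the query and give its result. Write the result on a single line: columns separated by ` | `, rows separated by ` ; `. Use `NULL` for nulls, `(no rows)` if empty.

Scalar subquery: MAX(value) over all readings rows = 46.7.
Keep rows where value > that value.

(no rows)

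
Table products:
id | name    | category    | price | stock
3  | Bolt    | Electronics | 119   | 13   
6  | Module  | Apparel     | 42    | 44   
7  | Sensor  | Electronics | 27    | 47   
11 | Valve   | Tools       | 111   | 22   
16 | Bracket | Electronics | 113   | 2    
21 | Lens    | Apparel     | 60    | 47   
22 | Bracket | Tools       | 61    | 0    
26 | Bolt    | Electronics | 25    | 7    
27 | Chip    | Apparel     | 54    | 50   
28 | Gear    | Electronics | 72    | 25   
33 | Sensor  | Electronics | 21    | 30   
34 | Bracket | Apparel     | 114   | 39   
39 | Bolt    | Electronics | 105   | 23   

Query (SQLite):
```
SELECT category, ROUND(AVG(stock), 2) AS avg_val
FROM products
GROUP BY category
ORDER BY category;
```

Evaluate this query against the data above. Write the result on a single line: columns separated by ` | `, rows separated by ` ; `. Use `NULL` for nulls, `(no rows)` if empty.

Partition products by category; compute ROUND(AVG(stock), 2) within each group.
  Apparel: ids {6, 21, 27, 34} → ROUND(AVG(stock), 2)=45
  Electronics: ids {3, 7, 16, 26, 28, 33, 39} → ROUND(AVG(stock), 2)=21
  Tools: ids {11, 22} → ROUND(AVG(stock), 2)=11

Apparel | 45 ; Electronics | 21 ; Tools | 11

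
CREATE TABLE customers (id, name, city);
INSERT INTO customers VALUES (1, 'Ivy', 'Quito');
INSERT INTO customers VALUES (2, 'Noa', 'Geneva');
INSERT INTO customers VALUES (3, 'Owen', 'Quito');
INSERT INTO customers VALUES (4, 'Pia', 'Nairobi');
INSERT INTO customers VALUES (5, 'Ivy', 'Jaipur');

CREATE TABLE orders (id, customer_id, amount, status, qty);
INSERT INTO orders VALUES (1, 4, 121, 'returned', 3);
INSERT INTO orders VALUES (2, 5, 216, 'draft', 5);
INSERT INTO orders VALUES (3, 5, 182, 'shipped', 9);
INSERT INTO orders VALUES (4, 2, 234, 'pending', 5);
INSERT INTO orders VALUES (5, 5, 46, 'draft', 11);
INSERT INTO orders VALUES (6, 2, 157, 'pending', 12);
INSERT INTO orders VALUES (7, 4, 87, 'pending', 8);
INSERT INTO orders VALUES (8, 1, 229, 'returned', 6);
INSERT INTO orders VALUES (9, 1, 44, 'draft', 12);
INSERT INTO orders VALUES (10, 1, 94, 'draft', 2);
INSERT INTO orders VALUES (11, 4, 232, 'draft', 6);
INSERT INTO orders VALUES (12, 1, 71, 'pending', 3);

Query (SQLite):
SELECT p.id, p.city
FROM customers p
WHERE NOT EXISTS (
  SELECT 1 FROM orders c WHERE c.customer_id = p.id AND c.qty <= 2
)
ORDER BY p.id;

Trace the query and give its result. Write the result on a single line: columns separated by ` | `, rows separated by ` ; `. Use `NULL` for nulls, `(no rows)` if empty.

For each customers row, check whether any orders with matching customer_id has qty <= 2.
Keep rows where that is false.

2 | Geneva ; 3 | Quito ; 4 | Nairobi ; 5 | Jaipur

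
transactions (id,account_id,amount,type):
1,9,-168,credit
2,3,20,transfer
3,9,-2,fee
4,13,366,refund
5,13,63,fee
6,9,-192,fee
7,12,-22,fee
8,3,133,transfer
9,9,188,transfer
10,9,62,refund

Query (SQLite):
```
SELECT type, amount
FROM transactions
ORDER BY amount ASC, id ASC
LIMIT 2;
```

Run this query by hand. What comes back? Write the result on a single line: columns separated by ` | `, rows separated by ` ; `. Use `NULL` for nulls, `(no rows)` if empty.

fee | -192 ; credit | -168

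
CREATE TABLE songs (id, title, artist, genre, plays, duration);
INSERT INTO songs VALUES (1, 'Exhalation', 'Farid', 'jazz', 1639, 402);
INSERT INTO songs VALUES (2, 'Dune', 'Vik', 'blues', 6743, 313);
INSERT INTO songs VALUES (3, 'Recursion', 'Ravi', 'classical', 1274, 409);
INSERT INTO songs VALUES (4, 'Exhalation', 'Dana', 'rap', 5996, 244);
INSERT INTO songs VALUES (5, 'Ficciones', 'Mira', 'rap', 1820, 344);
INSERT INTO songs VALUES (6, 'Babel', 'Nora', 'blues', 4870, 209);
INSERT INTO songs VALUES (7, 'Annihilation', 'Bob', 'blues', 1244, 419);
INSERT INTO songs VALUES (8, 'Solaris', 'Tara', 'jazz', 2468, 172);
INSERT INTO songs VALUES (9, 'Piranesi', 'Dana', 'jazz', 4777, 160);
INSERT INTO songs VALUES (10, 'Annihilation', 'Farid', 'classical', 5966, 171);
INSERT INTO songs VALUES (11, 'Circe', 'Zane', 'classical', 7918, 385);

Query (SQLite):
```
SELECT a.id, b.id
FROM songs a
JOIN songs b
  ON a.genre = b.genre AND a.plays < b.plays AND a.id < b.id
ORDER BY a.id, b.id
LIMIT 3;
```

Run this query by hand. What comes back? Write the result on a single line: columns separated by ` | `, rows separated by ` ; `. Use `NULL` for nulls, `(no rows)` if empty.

Pairs (a,b) with same genre, a.plays < b.plays, a.id < b.id.
genre groups: blues:{2,6,7} classical:{3,10,11} jazz:{1,8,9} rap:{4,5}
Ordered by (a.id, b.id); first 3.

1 | 8 ; 1 | 9 ; 3 | 10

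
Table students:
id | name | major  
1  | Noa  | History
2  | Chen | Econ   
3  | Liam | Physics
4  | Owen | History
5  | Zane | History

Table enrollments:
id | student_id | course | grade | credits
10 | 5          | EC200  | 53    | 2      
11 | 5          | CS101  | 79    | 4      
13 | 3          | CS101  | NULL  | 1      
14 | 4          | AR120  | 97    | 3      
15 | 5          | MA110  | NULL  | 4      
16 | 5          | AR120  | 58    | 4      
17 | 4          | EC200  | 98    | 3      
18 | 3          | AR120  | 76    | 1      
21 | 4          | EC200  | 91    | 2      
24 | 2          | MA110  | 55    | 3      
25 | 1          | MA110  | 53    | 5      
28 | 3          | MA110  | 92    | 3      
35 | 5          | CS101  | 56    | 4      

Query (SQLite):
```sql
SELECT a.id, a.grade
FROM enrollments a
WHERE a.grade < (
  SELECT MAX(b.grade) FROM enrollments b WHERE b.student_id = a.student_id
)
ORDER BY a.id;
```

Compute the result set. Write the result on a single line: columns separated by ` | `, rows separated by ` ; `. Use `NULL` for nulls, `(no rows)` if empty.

For each enrollments row a, compute MAX(grade) over rows sharing a.student_id.
Keep row a if a.grade < that per-group MAX.
  student_id=1: MAX(grade) = 53
  student_id=2: MAX(grade) = 55
  student_id=3: MAX(grade) = 92
  student_id=4: MAX(grade) = 98
  student_id=5: MAX(grade) = 79

10 | 53 ; 14 | 97 ; 16 | 58 ; 18 | 76 ; 21 | 91 ; 35 | 56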